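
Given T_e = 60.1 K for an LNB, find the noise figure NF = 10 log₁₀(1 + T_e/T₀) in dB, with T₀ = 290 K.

0.818 dB

F = 1 + T_e/T₀ = 1 + 60.1/290 = 1.20724
NF = 10 log₁₀(1.20724) = 0.818 dB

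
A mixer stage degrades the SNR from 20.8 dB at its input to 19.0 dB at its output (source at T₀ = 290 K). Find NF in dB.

NF (dB) = SNR_in(dB) − SNR_out(dB) when the source is at T₀
NF = 20.8 − 19.0 = 1.8 dB

1.8 dB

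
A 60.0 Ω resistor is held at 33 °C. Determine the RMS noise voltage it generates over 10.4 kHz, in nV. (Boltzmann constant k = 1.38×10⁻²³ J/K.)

T = 33 °C + 273.15 = 306.15 K
V_n = √(4kTRB)
4kTRB = 4 × 1.38×10⁻²³ × 306.15 × 6.00×10¹ × 1.04×10⁴ = 1.05×10⁻¹⁴ V²
V_n = √(1.05×10⁻¹⁴) = 1.03×10⁻⁷ V = 103 nV

103 nV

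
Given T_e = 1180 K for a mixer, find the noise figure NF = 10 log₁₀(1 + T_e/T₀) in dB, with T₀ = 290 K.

F = 1 + T_e/T₀ = 1 + 1180/290 = 5.06897
NF = 10 log₁₀(5.06897) = 7.05 dB

7.05 dB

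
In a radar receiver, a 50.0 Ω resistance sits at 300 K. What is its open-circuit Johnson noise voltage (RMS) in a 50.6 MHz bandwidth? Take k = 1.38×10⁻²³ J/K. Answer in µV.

V_n = √(4kTRB)
4kTRB = 4 × 1.38×10⁻²³ × 300 × 5.00×10¹ × 5.06×10⁷ = 4.19×10⁻¹¹ V²
V_n = √(4.19×10⁻¹¹) = 6.47×10⁻⁶ V = 6.47 µV

6.47 µV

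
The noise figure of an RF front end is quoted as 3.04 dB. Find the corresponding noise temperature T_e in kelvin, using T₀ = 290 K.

F = 10^(3.04/10) = 2.01372
T_e = (F − 1)·T₀ = (2.01372 − 1) × 290 = 294 K

294 K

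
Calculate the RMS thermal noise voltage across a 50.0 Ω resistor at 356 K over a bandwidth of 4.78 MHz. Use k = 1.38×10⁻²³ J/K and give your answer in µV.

2.17 µV

V_n = √(4kTRB)
4kTRB = 4 × 1.38×10⁻²³ × 356 × 5.00×10¹ × 4.78×10⁶ = 4.70×10⁻¹² V²
V_n = √(4.70×10⁻¹²) = 2.17×10⁻⁶ V = 2.17 µV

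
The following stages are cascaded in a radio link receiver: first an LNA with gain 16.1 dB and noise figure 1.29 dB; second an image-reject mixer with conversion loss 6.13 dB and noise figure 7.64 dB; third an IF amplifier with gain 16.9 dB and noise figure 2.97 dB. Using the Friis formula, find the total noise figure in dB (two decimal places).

Convert to linear (a loss of L dB is a gain of −L dB): F_i = 10^(NF_i/10), G_i = 10^(G_i,dB/10)
  Stage 1: F_1 = 10^(1.29/10) = 1.346, G_1 = 10^(16.1/10) = 40.74
  Stage 2: F_2 = 10^(7.64/10) = 5.808, G_2 = 10^(−6.13/10) = 0.2438
  Stage 3: F_3 = 10^(2.97/10) = 1.982, G_3 = 10^(16.9/10) = 48.98
Friis cascade:
  F = 1.346 + (5.808 − 1)/40.74 + (1.982 − 1)/9.931 = 1.563
NF = 10 log₁₀(1.563) = 1.94 dB

1.94 dB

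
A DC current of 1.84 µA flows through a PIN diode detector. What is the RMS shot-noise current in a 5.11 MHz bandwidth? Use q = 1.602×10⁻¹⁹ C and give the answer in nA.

I_n = √(2qI·B)
2qI·B = 2 × 1.602×10⁻¹⁹ × 1.84×10⁻⁶ × 5.11×10⁶ = 3.01×10⁻¹⁸ A²
I_n = √(3.01×10⁻¹⁸) = 1.74×10⁻⁹ A = 1.74 nA

1.74 nA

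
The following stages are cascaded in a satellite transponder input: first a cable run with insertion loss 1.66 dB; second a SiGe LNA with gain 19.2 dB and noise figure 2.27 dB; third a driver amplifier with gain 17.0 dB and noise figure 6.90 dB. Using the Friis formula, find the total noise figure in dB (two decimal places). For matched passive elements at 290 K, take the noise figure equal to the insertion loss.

Convert to linear (a loss of L dB is a gain of −L dB): F_i = 10^(NF_i/10), G_i = 10^(G_i,dB/10)
  Stage 1: F_1 = 10^(1.66/10) = 1.466, G_1 = 10^(−1.66/10) = 0.6823
  Stage 2: F_2 = 10^(2.27/10) = 1.687, G_2 = 10^(19.2/10) = 83.18
  Stage 3: F_3 = 10^(6.90/10) = 4.898, G_3 = 10^(17.0/10) = 50.12
Friis cascade:
  F = 1.466 + (1.687 − 1)/0.6823 + (4.898 − 1)/56.75 = 2.540
NF = 10 log₁₀(2.540) = 4.05 dB

4.05 dB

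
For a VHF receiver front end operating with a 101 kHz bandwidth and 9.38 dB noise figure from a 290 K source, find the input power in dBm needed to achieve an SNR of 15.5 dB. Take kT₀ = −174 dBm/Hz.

−99.1 dBm

Sensitivity = −174 + 10 log₁₀(B) + NF + SNR_min
= −174 + 50.04 + 9.38 + 15.5
= −99.08 dBm → −99.1 dBm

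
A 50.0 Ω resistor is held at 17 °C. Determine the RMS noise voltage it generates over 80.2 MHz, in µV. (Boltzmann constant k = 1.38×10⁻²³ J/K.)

8.01 µV

T = 17 °C + 273.15 = 290.15 K
V_n = √(4kTRB)
4kTRB = 4 × 1.38×10⁻²³ × 290.15 × 5.00×10¹ × 8.02×10⁷ = 6.42×10⁻¹¹ V²
V_n = √(6.42×10⁻¹¹) = 8.01×10⁻⁶ V = 8.01 µV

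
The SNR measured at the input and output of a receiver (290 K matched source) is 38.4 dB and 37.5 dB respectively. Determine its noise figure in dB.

NF (dB) = SNR_in(dB) − SNR_out(dB) when the source is at T₀
NF = 38.4 − 37.5 = 0.9 dB

0.9 dB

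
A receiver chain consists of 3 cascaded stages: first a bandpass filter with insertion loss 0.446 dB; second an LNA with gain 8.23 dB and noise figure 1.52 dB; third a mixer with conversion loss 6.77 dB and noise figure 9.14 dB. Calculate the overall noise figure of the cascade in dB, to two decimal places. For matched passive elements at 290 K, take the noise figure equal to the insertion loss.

Convert to linear (a loss of L dB is a gain of −L dB): F_i = 10^(NF_i/10), G_i = 10^(G_i,dB/10)
  Stage 1: F_1 = 10^(0.446/10) = 1.108, G_1 = 10^(−0.446/10) = 0.9024
  Stage 2: F_2 = 10^(1.52/10) = 1.419, G_2 = 10^(8.23/10) = 6.653
  Stage 3: F_3 = 10^(9.14/10) = 8.204, G_3 = 10^(−6.77/10) = 0.2104
Friis cascade:
  F = 1.108 + (1.419 − 1)/0.9024 + (8.204 − 1)/6.003 = 2.772
NF = 10 log₁₀(2.772) = 4.43 dB

4.43 dB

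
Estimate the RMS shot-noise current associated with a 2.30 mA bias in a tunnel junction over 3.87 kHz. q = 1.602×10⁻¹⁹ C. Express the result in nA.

1.69 nA

I_n = √(2qI·B)
2qI·B = 2 × 1.602×10⁻¹⁹ × 2.30×10⁻³ × 3.87×10³ = 2.85×10⁻¹⁸ A²
I_n = √(2.85×10⁻¹⁸) = 1.69×10⁻⁹ A = 1.69 nA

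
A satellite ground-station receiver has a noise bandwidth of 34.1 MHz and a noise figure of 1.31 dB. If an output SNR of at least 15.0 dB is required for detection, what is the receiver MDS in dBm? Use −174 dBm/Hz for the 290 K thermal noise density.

Sensitivity = −174 + 10 log₁₀(B) + NF + SNR_min
= −174 + 75.33 + 1.31 + 15.0
= −82.36 dBm → −82.4 dBm

−82.4 dBm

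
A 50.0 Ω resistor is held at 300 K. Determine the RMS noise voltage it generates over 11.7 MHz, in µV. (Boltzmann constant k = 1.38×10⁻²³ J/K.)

V_n = √(4kTRB)
4kTRB = 4 × 1.38×10⁻²³ × 300 × 5.00×10¹ × 1.17×10⁷ = 9.69×10⁻¹² V²
V_n = √(9.69×10⁻¹²) = 3.11×10⁻⁶ V = 3.11 µV

3.11 µV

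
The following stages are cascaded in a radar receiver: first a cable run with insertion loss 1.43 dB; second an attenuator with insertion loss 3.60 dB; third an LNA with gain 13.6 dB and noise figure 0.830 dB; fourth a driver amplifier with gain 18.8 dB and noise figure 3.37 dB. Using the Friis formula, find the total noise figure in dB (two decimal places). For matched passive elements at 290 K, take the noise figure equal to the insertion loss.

6.04 dB

Convert to linear (a loss of L dB is a gain of −L dB): F_i = 10^(NF_i/10), G_i = 10^(G_i,dB/10)
  Stage 1: F_1 = 10^(1.43/10) = 1.390, G_1 = 10^(−1.43/10) = 0.7194
  Stage 2: F_2 = 10^(3.60/10) = 2.291, G_2 = 10^(−3.60/10) = 0.4365
  Stage 3: F_3 = 10^(0.830/10) = 1.211, G_3 = 10^(13.6/10) = 22.91
  Stage 4: F_4 = 10^(3.37/10) = 2.173, G_4 = 10^(18.8/10) = 75.86
Friis cascade:
  F = 1.390 + (2.291 − 1)/0.7194 + (1.211 − 1)/0.3141 + (2.173 − 1)/7.194 = 4.018
NF = 10 log₁₀(4.018) = 6.04 dB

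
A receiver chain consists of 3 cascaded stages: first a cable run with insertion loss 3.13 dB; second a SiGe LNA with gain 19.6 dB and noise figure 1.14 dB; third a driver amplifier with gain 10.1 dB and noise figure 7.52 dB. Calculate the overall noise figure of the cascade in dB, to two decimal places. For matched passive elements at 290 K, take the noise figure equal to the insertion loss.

Convert to linear (a loss of L dB is a gain of −L dB): F_i = 10^(NF_i/10), G_i = 10^(G_i,dB/10)
  Stage 1: F_1 = 10^(3.13/10) = 2.056, G_1 = 10^(−3.13/10) = 0.4864
  Stage 2: F_2 = 10^(1.14/10) = 1.300, G_2 = 10^(19.6/10) = 91.20
  Stage 3: F_3 = 10^(7.52/10) = 5.649, G_3 = 10^(10.1/10) = 10.23
Friis cascade:
  F = 2.056 + (1.300 − 1)/0.4864 + (5.649 − 1)/44.36 = 2.778
NF = 10 log₁₀(2.778) = 4.44 dB

4.44 dB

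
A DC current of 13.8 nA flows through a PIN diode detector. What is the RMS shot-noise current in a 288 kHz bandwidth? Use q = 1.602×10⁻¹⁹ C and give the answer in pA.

I_n = √(2qI·B)
2qI·B = 2 × 1.602×10⁻¹⁹ × 1.38×10⁻⁸ × 2.88×10⁵ = 1.27×10⁻²¹ A²
I_n = √(1.27×10⁻²¹) = 3.57×10⁻¹¹ A = 35.7 pA

35.7 pA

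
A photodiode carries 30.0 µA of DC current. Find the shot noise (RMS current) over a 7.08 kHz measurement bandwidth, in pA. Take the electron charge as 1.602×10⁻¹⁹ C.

261 pA

I_n = √(2qI·B)
2qI·B = 2 × 1.602×10⁻¹⁹ × 3.00×10⁻⁵ × 7.08×10³ = 6.81×10⁻²⁰ A²
I_n = √(6.81×10⁻²⁰) = 2.61×10⁻¹⁰ A = 261 pA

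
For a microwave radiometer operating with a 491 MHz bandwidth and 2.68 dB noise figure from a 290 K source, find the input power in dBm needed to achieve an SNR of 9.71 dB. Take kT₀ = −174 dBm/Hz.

−74.7 dBm

Sensitivity = −174 + 10 log₁₀(B) + NF + SNR_min
= −174 + 86.91 + 2.68 + 9.71
= −74.70 dBm → −74.7 dBm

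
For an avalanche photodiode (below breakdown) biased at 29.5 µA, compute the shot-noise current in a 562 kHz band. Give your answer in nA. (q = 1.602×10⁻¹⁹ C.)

2.30 nA

I_n = √(2qI·B)
2qI·B = 2 × 1.602×10⁻¹⁹ × 2.95×10⁻⁵ × 5.62×10⁵ = 5.31×10⁻¹⁸ A²
I_n = √(5.31×10⁻¹⁸) = 2.30×10⁻⁹ A = 2.30 nA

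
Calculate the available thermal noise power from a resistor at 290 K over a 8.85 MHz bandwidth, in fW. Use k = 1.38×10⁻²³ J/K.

35.4 fW

P_n = kTB = 1.38×10⁻²³ × 290 × 8.85×10⁶ = 3.54×10⁻¹⁴ W = 35.4 fW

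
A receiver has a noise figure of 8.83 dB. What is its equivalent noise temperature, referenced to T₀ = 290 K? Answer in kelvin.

F = 10^(8.83/10) = 7.63836
T_e = (F − 1)·T₀ = (7.63836 − 1) × 290 = 1925 K

1925 K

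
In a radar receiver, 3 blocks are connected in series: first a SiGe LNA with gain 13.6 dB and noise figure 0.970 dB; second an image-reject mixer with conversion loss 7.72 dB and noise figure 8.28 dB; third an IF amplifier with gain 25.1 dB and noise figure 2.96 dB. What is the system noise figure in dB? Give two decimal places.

Convert to linear (a loss of L dB is a gain of −L dB): F_i = 10^(NF_i/10), G_i = 10^(G_i,dB/10)
  Stage 1: F_1 = 10^(0.970/10) = 1.250, G_1 = 10^(13.6/10) = 22.91
  Stage 2: F_2 = 10^(8.28/10) = 6.730, G_2 = 10^(−7.72/10) = 0.1690
  Stage 3: F_3 = 10^(2.96/10) = 1.977, G_3 = 10^(25.1/10) = 323.6
Friis cascade:
  F = 1.250 + (6.730 − 1)/22.91 + (1.977 − 1)/3.873 = 1.753
NF = 10 log₁₀(1.753) = 2.44 dB

2.44 dB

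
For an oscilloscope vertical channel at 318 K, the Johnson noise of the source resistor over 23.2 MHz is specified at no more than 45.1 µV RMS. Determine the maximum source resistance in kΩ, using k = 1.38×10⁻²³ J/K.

Johnson–Nyquist: V_n = √(4kTRB) ⇒ R = V_n² / (4kTB)
4kTB = 4 × 1.38×10⁻²³ × 318 × 2.32×10⁷ = 4.07×10⁻¹³
R = (4.51×10⁻⁵)² / 4.07×10⁻¹³ = 4.99×10³ Ω = 4.99 kΩ

4.99 kΩ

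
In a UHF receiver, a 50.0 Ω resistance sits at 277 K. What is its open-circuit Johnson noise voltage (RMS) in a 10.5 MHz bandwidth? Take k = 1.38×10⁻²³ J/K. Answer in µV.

V_n = √(4kTRB)
4kTRB = 4 × 1.38×10⁻²³ × 277 × 5.00×10¹ × 1.05×10⁷ = 8.03×10⁻¹² V²
V_n = √(8.03×10⁻¹²) = 2.83×10⁻⁶ V = 2.83 µV

2.83 µV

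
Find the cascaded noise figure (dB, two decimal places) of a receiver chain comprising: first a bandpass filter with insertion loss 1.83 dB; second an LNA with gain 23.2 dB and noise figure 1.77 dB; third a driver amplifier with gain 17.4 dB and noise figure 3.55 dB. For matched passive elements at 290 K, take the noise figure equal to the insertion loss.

3.62 dB

Convert to linear (a loss of L dB is a gain of −L dB): F_i = 10^(NF_i/10), G_i = 10^(G_i,dB/10)
  Stage 1: F_1 = 10^(1.83/10) = 1.524, G_1 = 10^(−1.83/10) = 0.6561
  Stage 2: F_2 = 10^(1.77/10) = 1.503, G_2 = 10^(23.2/10) = 208.9
  Stage 3: F_3 = 10^(3.55/10) = 2.265, G_3 = 10^(17.4/10) = 54.95
Friis cascade:
  F = 1.524 + (1.503 − 1)/0.6561 + (2.265 − 1)/137.1 = 2.300
NF = 10 log₁₀(2.300) = 3.62 dB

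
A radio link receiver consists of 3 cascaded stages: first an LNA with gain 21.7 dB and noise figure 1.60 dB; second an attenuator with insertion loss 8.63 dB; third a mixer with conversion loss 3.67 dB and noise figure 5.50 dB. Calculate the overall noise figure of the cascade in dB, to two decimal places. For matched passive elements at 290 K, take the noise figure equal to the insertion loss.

2.08 dB

Convert to linear (a loss of L dB is a gain of −L dB): F_i = 10^(NF_i/10), G_i = 10^(G_i,dB/10)
  Stage 1: F_1 = 10^(1.60/10) = 1.445, G_1 = 10^(21.7/10) = 147.9
  Stage 2: F_2 = 10^(8.63/10) = 7.295, G_2 = 10^(−8.63/10) = 0.1371
  Stage 3: F_3 = 10^(5.50/10) = 3.548, G_3 = 10^(−3.67/10) = 0.4295
Friis cascade:
  F = 1.445 + (7.295 − 1)/147.9 + (3.548 − 1)/20.28 = 1.614
NF = 10 log₁₀(1.614) = 2.08 dB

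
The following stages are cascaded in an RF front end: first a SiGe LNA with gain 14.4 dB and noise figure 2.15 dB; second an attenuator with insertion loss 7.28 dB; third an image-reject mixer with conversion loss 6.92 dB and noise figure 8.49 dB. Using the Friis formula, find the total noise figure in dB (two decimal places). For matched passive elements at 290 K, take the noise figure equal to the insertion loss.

4.74 dB

Convert to linear (a loss of L dB is a gain of −L dB): F_i = 10^(NF_i/10), G_i = 10^(G_i,dB/10)
  Stage 1: F_1 = 10^(2.15/10) = 1.641, G_1 = 10^(14.4/10) = 27.54
  Stage 2: F_2 = 10^(7.28/10) = 5.346, G_2 = 10^(−7.28/10) = 0.1871
  Stage 3: F_3 = 10^(8.49/10) = 7.063, G_3 = 10^(−6.92/10) = 0.2032
Friis cascade:
  F = 1.641 + (5.346 − 1)/27.54 + (7.063 − 1)/5.152 = 2.975
NF = 10 log₁₀(2.975) = 4.74 dB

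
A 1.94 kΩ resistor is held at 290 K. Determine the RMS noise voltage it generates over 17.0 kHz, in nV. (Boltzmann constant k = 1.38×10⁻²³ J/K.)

V_n = √(4kTRB)
4kTRB = 4 × 1.38×10⁻²³ × 290 × 1.94×10³ × 1.70×10⁴ = 5.28×10⁻¹³ V²
V_n = √(5.28×10⁻¹³) = 7.27×10⁻⁷ V = 727 nV

727 nV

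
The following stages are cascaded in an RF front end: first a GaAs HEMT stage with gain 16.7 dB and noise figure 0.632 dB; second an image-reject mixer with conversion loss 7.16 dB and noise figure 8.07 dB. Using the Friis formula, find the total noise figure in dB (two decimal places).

Convert to linear (a loss of L dB is a gain of −L dB): F_i = 10^(NF_i/10), G_i = 10^(G_i,dB/10)
  Stage 1: F_1 = 10^(0.632/10) = 1.157, G_1 = 10^(16.7/10) = 46.77
  Stage 2: F_2 = 10^(8.07/10) = 6.412, G_2 = 10^(−7.16/10) = 0.1923
Friis cascade:
  F = 1.157 + (6.412 − 1)/46.77 = 1.272
NF = 10 log₁₀(1.272) = 1.05 dB

1.05 dB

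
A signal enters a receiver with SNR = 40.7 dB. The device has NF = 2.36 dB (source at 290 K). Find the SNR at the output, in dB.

38.34 dB

By definition F = SNR_in/SNR_out, so in dB: SNR_out = SNR_in − NF
SNR_out = 40.7 − 2.36 = 38.34 dB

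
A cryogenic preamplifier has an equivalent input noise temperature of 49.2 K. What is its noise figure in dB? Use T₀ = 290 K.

0.681 dB

F = 1 + T_e/T₀ = 1 + 49.2/290 = 1.16966
NF = 10 log₁₀(1.16966) = 0.681 dB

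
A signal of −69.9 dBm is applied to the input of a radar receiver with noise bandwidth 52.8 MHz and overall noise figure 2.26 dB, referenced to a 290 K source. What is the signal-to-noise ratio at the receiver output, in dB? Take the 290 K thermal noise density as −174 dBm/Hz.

24.6 dB

Noise floor: N = −174 + 10 log₁₀(B) + NF
10 log₁₀(5.28×10⁷) = 77.23 dB
N = −174 + 77.23 + 2.26 = −94.51 dBm
SNR = P_sig − N = −69.9 − (−94.51) = 24.61 dB → 24.6 dB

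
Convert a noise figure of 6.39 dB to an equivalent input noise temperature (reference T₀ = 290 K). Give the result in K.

F = 10^(6.39/10) = 4.35512
T_e = (F − 1)·T₀ = (4.35512 − 1) × 290 = 973 K

973 K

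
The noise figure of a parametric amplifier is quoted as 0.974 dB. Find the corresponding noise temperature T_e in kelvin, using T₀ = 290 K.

72.9 K

F = 10^(0.974/10) = 1.25141
T_e = (F − 1)·T₀ = (1.25141 − 1) × 290 = 72.9 K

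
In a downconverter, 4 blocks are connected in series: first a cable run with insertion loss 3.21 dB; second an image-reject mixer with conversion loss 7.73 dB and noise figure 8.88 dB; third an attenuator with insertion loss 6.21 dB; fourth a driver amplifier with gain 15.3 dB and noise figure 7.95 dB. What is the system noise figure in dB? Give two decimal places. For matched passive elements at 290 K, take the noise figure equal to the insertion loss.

Convert to linear (a loss of L dB is a gain of −L dB): F_i = 10^(NF_i/10), G_i = 10^(G_i,dB/10)
  Stage 1: F_1 = 10^(3.21/10) = 2.094, G_1 = 10^(−3.21/10) = 0.4775
  Stage 2: F_2 = 10^(8.88/10) = 7.727, G_2 = 10^(−7.73/10) = 0.1687
  Stage 3: F_3 = 10^(6.21/10) = 4.178, G_3 = 10^(−6.21/10) = 0.2393
  Stage 4: F_4 = 10^(7.95/10) = 6.237, G_4 = 10^(15.3/10) = 33.88
Friis cascade:
  F = 2.094 + (7.727 − 1)/0.4775 + (4.178 − 1)/0.08054 + (6.237 − 1)/0.01928 = 327.4
NF = 10 log₁₀(327.4) = 25.15 dB

25.15 dB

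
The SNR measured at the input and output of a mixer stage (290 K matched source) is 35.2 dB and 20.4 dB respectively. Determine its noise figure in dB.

14.8 dB

NF (dB) = SNR_in(dB) − SNR_out(dB) when the source is at T₀
NF = 35.2 − 20.4 = 14.8 dB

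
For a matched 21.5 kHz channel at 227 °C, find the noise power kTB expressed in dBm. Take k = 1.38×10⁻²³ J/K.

T = 227 °C + 273.15 = 500.15 K
P_n = kTB = 1.38×10⁻²³ × 500.15 × 2.15×10⁴ = 1.48×10⁻¹⁶ W
In dBm: 10 log₁₀(1.48×10⁻¹⁶ / 10⁻³) = −128.3 dBm

−128.3 dBm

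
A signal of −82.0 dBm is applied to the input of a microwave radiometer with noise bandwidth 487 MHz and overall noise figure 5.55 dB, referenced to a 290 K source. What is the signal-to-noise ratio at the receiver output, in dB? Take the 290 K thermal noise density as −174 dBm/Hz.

Noise floor: N = −174 + 10 log₁₀(B) + NF
10 log₁₀(4.87×10⁸) = 86.88 dB
N = −174 + 86.88 + 5.55 = −81.57 dBm
SNR = P_sig − N = −82.0 − (−81.57) = −0.43 dB → −0.4 dB

−0.4 dB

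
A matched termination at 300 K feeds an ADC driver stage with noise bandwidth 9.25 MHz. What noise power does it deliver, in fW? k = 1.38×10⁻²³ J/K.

P_n = kTB = 1.38×10⁻²³ × 300 × 9.25×10⁶ = 3.83×10⁻¹⁴ W = 38.3 fW

38.3 fW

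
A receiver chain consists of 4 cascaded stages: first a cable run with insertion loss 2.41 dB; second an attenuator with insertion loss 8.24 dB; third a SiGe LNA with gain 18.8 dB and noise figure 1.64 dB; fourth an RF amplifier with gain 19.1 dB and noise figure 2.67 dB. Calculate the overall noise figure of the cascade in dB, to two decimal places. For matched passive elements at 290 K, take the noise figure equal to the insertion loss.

12.32 dB

Convert to linear (a loss of L dB is a gain of −L dB): F_i = 10^(NF_i/10), G_i = 10^(G_i,dB/10)
  Stage 1: F_1 = 10^(2.41/10) = 1.742, G_1 = 10^(−2.41/10) = 0.5741
  Stage 2: F_2 = 10^(8.24/10) = 6.668, G_2 = 10^(−8.24/10) = 0.1500
  Stage 3: F_3 = 10^(1.64/10) = 1.459, G_3 = 10^(18.8/10) = 75.86
  Stage 4: F_4 = 10^(2.67/10) = 1.849, G_4 = 10^(19.1/10) = 81.28
Friis cascade:
  F = 1.742 + (6.668 − 1)/0.5741 + (1.459 − 1)/0.08610 + (1.849 − 1)/6.531 = 17.07
NF = 10 log₁₀(17.07) = 12.32 dB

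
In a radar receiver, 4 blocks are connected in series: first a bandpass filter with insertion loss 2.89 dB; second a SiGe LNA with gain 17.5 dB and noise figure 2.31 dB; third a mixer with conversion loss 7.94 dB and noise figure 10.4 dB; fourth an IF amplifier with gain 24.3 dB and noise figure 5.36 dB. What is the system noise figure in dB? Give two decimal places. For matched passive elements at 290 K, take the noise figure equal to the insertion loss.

Convert to linear (a loss of L dB is a gain of −L dB): F_i = 10^(NF_i/10), G_i = 10^(G_i,dB/10)
  Stage 1: F_1 = 10^(2.89/10) = 1.945, G_1 = 10^(−2.89/10) = 0.5140
  Stage 2: F_2 = 10^(2.31/10) = 1.702, G_2 = 10^(17.5/10) = 56.23
  Stage 3: F_3 = 10^(10.4/10) = 10.96, G_3 = 10^(−7.94/10) = 0.1607
  Stage 4: F_4 = 10^(5.36/10) = 3.436, G_4 = 10^(24.3/10) = 269.2
Friis cascade:
  F = 1.945 + (1.702 − 1)/0.5140 + (10.96 − 1)/28.91 + (3.436 − 1)/4.645 = 4.180
NF = 10 log₁₀(4.180) = 6.21 dB

6.21 dB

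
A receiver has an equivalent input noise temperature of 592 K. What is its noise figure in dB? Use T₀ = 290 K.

F = 1 + T_e/T₀ = 1 + 592/290 = 3.04138
NF = 10 log₁₀(3.04138) = 4.83 dB

4.83 dB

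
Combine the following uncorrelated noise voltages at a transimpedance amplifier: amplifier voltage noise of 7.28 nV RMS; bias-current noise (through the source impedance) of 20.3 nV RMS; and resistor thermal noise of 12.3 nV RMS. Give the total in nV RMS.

Uncorrelated sources add in power (mean-square): V_tot = √(ΣV_i²)
V_tot = √[(7.28×10⁻⁹)² + (2.03×10⁻⁸)² + (1.23×10⁻⁸)²] = 2.48×10⁻⁸ V = 24.8 nV

24.8 nV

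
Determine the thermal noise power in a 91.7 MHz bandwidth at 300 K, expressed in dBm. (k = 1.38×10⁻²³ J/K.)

P_n = kTB = 1.38×10⁻²³ × 300 × 9.17×10⁷ = 3.80×10⁻¹³ W
In dBm: 10 log₁₀(3.80×10⁻¹³ / 10⁻³) = −94.2 dBm

−94.2 dBm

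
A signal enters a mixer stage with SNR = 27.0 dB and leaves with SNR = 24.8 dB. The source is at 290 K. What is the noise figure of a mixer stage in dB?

NF (dB) = SNR_in(dB) − SNR_out(dB) when the source is at T₀
NF = 27.0 − 24.8 = 2.2 dB

2.2 dB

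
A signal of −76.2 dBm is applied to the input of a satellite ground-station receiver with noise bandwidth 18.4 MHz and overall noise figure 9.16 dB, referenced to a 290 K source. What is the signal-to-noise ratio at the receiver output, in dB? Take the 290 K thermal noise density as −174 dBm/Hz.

Noise floor: N = −174 + 10 log₁₀(B) + NF
10 log₁₀(1.84×10⁷) = 72.65 dB
N = −174 + 72.65 + 9.16 = −92.19 dBm
SNR = P_sig − N = −76.2 − (−92.19) = 15.99 dB → 16.0 dB

16.0 dB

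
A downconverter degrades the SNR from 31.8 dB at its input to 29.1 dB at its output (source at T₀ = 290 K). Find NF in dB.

2.7 dB

NF (dB) = SNR_in(dB) − SNR_out(dB) when the source is at T₀
NF = 31.8 − 29.1 = 2.7 dB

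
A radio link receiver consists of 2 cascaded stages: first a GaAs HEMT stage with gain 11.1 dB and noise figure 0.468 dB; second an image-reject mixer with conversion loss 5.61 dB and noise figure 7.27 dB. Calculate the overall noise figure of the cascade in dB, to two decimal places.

Convert to linear (a loss of L dB is a gain of −L dB): F_i = 10^(NF_i/10), G_i = 10^(G_i,dB/10)
  Stage 1: F_1 = 10^(0.468/10) = 1.114, G_1 = 10^(11.1/10) = 12.88
  Stage 2: F_2 = 10^(7.27/10) = 5.333, G_2 = 10^(−5.61/10) = 0.2748
Friis cascade:
  F = 1.114 + (5.333 − 1)/12.88 = 1.450
NF = 10 log₁₀(1.450) = 1.61 dB

1.61 dB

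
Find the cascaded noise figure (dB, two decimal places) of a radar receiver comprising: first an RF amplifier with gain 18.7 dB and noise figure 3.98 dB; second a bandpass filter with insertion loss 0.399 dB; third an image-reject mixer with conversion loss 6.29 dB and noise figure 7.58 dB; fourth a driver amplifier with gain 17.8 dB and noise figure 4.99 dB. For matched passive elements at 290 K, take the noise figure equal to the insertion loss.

Convert to linear (a loss of L dB is a gain of −L dB): F_i = 10^(NF_i/10), G_i = 10^(G_i,dB/10)
  Stage 1: F_1 = 10^(3.98/10) = 2.500, G_1 = 10^(18.7/10) = 74.13
  Stage 2: F_2 = 10^(0.399/10) = 1.096, G_2 = 10^(−0.399/10) = 0.9122
  Stage 3: F_3 = 10^(7.58/10) = 5.728, G_3 = 10^(−6.29/10) = 0.2350
  Stage 4: F_4 = 10^(4.99/10) = 3.155, G_4 = 10^(17.8/10) = 60.26
Friis cascade:
  F = 2.500 + (1.096 − 1)/74.13 + (5.728 − 1)/67.62 + (3.155 − 1)/15.89 = 2.707
NF = 10 log₁₀(2.707) = 4.33 dB

4.33 dB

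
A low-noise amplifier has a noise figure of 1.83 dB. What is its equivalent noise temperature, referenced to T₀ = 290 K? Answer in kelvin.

F = 10^(1.83/10) = 1.52405
T_e = (F − 1)·T₀ = (1.52405 − 1) × 290 = 152 K

152 K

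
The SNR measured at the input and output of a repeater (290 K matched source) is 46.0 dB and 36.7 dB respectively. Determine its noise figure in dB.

9.3 dB

NF (dB) = SNR_in(dB) − SNR_out(dB) when the source is at T₀
NF = 46.0 − 36.7 = 9.3 dB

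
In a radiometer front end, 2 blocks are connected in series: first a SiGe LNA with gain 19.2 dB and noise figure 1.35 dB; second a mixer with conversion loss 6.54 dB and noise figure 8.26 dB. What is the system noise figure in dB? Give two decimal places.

1.56 dB

Convert to linear (a loss of L dB is a gain of −L dB): F_i = 10^(NF_i/10), G_i = 10^(G_i,dB/10)
  Stage 1: F_1 = 10^(1.35/10) = 1.365, G_1 = 10^(19.2/10) = 83.18
  Stage 2: F_2 = 10^(8.26/10) = 6.699, G_2 = 10^(−6.54/10) = 0.2218
Friis cascade:
  F = 1.365 + (6.699 − 1)/83.18 = 1.433
NF = 10 log₁₀(1.433) = 1.56 dB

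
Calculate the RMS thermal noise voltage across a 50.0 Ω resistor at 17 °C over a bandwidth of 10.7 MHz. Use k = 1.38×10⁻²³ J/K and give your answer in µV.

2.93 µV

T = 17 °C + 273.15 = 290.15 K
V_n = √(4kTRB)
4kTRB = 4 × 1.38×10⁻²³ × 290.15 × 5.00×10¹ × 1.07×10⁷ = 8.57×10⁻¹² V²
V_n = √(8.57×10⁻¹²) = 2.93×10⁻⁶ V = 2.93 µV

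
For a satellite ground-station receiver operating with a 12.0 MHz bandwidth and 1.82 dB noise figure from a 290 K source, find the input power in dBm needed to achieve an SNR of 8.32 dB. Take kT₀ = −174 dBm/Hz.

−93.1 dBm

Sensitivity = −174 + 10 log₁₀(B) + NF + SNR_min
= −174 + 70.79 + 1.82 + 8.32
= −93.07 dBm → −93.1 dBm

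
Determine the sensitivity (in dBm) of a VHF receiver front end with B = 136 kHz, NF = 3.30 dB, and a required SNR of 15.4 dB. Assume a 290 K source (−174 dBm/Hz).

Sensitivity = −174 + 10 log₁₀(B) + NF + SNR_min
= −174 + 51.34 + 3.30 + 15.4
= −103.96 dBm → −104.0 dBm

−104.0 dBm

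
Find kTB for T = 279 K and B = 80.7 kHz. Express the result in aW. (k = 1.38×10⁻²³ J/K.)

P_n = kTB = 1.38×10⁻²³ × 279 × 8.07×10⁴ = 3.11×10⁻¹⁶ W = 311 aW

311 aW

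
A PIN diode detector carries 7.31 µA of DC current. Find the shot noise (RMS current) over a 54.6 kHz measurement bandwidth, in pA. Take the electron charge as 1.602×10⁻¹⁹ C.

358 pA

I_n = √(2qI·B)
2qI·B = 2 × 1.602×10⁻¹⁹ × 7.31×10⁻⁶ × 5.46×10⁴ = 1.28×10⁻¹⁹ A²
I_n = √(1.28×10⁻¹⁹) = 3.58×10⁻¹⁰ A = 358 pA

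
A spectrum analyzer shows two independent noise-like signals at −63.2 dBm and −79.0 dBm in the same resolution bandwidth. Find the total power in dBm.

−63.1 dBm

Convert to linear, add, convert back:
P₁ = 4.79×10⁻¹⁰ W, P₂ = 1.26×10⁻¹¹ W
P_tot = 4.91×10⁻¹⁰ W → 10 log₁₀(P_tot / 10⁻³) = −63.1 dBm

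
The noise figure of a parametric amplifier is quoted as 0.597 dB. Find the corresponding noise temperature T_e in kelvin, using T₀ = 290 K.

F = 10^(0.597/10) = 1.14736
T_e = (F − 1)·T₀ = (1.14736 − 1) × 290 = 42.7 K

42.7 K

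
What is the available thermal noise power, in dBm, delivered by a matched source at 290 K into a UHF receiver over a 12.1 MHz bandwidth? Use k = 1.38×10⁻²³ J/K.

−103.1 dBm

P_n = kTB = 1.38×10⁻²³ × 290 × 1.21×10⁷ = 4.84×10⁻¹⁴ W
In dBm: 10 log₁₀(4.84×10⁻¹⁴ / 10⁻³) = −103.1 dBm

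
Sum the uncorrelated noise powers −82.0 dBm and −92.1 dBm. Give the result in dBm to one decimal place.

−81.6 dBm

Convert to linear, add, convert back:
P₁ = 6.31×10⁻¹² W, P₂ = 6.17×10⁻¹³ W
P_tot = 6.93×10⁻¹² W → 10 log₁₀(P_tot / 10⁻³) = −81.6 dBm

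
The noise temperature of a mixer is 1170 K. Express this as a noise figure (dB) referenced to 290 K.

7.02 dB

F = 1 + T_e/T₀ = 1 + 1170/290 = 5.03448
NF = 10 log₁₀(5.03448) = 7.02 dB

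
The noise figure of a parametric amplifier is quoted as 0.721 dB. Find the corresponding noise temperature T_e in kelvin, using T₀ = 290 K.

F = 10^(0.721/10) = 1.18059
T_e = (F − 1)·T₀ = (1.18059 − 1) × 290 = 52.4 K

52.4 K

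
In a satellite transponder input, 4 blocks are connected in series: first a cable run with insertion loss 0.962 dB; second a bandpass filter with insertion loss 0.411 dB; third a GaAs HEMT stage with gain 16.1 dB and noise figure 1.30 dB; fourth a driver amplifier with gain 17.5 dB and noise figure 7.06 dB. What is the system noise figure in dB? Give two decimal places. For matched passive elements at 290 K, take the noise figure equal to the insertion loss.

Convert to linear (a loss of L dB is a gain of −L dB): F_i = 10^(NF_i/10), G_i = 10^(G_i,dB/10)
  Stage 1: F_1 = 10^(0.962/10) = 1.248, G_1 = 10^(−0.962/10) = 0.8013
  Stage 2: F_2 = 10^(0.411/10) = 1.099, G_2 = 10^(−0.411/10) = 0.9097
  Stage 3: F_3 = 10^(1.30/10) = 1.349, G_3 = 10^(16.1/10) = 40.74
  Stage 4: F_4 = 10^(7.06/10) = 5.082, G_4 = 10^(17.5/10) = 56.23
Friis cascade:
  F = 1.248 + (1.099 − 1)/0.8013 + (1.349 − 1)/0.7290 + (5.082 − 1)/29.70 = 1.988
NF = 10 log₁₀(1.988) = 2.98 dB

2.98 dB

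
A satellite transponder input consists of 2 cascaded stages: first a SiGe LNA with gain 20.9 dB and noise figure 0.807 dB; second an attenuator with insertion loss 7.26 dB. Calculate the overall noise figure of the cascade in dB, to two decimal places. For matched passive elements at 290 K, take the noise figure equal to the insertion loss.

Convert to linear (a loss of L dB is a gain of −L dB): F_i = 10^(NF_i/10), G_i = 10^(G_i,dB/10)
  Stage 1: F_1 = 10^(0.807/10) = 1.204, G_1 = 10^(20.9/10) = 123.0
  Stage 2: F_2 = 10^(7.26/10) = 5.321, G_2 = 10^(−7.26/10) = 0.1879
Friis cascade:
  F = 1.204 + (5.321 − 1)/123.0 = 1.239
NF = 10 log₁₀(1.239) = 0.93 dB

0.93 dB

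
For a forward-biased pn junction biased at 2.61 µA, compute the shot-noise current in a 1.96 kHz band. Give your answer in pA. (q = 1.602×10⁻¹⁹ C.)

I_n = √(2qI·B)
2qI·B = 2 × 1.602×10⁻¹⁹ × 2.61×10⁻⁶ × 1.96×10³ = 1.64×10⁻²¹ A²
I_n = √(1.64×10⁻²¹) = 4.05×10⁻¹¹ A = 40.5 pA

40.5 pA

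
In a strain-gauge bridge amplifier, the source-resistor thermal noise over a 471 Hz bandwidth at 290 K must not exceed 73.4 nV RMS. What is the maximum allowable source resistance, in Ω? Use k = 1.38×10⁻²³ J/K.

Johnson–Nyquist: V_n = √(4kTRB) ⇒ R = V_n² / (4kTB)
4kTB = 4 × 1.38×10⁻²³ × 290 × 4.71×10² = 7.54×10⁻¹⁸
R = (7.34×10⁻⁸)² / 7.54×10⁻¹⁸ = 7.15×10² Ω = 715 Ω

715 Ω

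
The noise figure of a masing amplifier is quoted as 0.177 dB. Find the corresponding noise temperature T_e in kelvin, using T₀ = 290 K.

F = 10^(0.177/10) = 1.0416
T_e = (F − 1)·T₀ = (1.0416 − 1) × 290 = 12.1 K

12.1 K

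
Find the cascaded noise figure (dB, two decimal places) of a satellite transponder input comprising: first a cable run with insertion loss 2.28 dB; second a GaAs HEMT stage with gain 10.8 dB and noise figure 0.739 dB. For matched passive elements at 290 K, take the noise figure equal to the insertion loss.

3.02 dB

Convert to linear (a loss of L dB is a gain of −L dB): F_i = 10^(NF_i/10), G_i = 10^(G_i,dB/10)
  Stage 1: F_1 = 10^(2.28/10) = 1.690, G_1 = 10^(−2.28/10) = 0.5916
  Stage 2: F_2 = 10^(0.739/10) = 1.185, G_2 = 10^(10.8/10) = 12.02
Friis cascade:
  F = 1.690 + (1.185 − 1)/0.5916 = 2.004
NF = 10 log₁₀(2.004) = 3.02 dB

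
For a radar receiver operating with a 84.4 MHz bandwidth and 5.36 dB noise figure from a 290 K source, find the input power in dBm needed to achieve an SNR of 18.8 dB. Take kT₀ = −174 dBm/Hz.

−70.6 dBm

Sensitivity = −174 + 10 log₁₀(B) + NF + SNR_min
= −174 + 79.26 + 5.36 + 18.8
= −70.58 dBm → −70.6 dBm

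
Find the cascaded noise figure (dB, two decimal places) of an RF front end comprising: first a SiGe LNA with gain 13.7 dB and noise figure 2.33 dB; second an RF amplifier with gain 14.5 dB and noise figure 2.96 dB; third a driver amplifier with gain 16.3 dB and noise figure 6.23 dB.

2.45 dB

Convert to linear (a loss of L dB is a gain of −L dB): F_i = 10^(NF_i/10), G_i = 10^(G_i,dB/10)
  Stage 1: F_1 = 10^(2.33/10) = 1.710, G_1 = 10^(13.7/10) = 23.44
  Stage 2: F_2 = 10^(2.96/10) = 1.977, G_2 = 10^(14.5/10) = 28.18
  Stage 3: F_3 = 10^(6.23/10) = 4.198, G_3 = 10^(16.3/10) = 42.66
Friis cascade:
  F = 1.710 + (1.977 − 1)/23.44 + (4.198 − 1)/660.7 = 1.757
NF = 10 log₁₀(1.757) = 2.45 dB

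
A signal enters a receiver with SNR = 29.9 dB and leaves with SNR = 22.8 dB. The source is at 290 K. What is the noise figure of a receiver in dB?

7.1 dB

NF (dB) = SNR_in(dB) − SNR_out(dB) when the source is at T₀
NF = 29.9 − 22.8 = 7.1 dB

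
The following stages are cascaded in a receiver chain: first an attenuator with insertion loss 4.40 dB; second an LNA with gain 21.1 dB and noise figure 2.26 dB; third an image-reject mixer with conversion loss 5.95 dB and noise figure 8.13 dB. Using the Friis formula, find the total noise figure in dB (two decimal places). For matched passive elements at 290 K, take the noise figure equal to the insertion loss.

Convert to linear (a loss of L dB is a gain of −L dB): F_i = 10^(NF_i/10), G_i = 10^(G_i,dB/10)
  Stage 1: F_1 = 10^(4.40/10) = 2.754, G_1 = 10^(−4.40/10) = 0.3631
  Stage 2: F_2 = 10^(2.26/10) = 1.683, G_2 = 10^(21.1/10) = 128.8
  Stage 3: F_3 = 10^(8.13/10) = 6.501, G_3 = 10^(−5.95/10) = 0.2541
Friis cascade:
  F = 2.754 + (1.683 − 1)/0.3631 + (6.501 − 1)/46.77 = 4.752
NF = 10 log₁₀(4.752) = 6.77 dB

6.77 dB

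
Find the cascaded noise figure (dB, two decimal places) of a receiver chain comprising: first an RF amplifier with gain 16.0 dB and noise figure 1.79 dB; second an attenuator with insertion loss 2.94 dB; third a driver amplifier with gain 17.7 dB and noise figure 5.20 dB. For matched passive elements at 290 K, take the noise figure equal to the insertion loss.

2.17 dB

Convert to linear (a loss of L dB is a gain of −L dB): F_i = 10^(NF_i/10), G_i = 10^(G_i,dB/10)
  Stage 1: F_1 = 10^(1.79/10) = 1.510, G_1 = 10^(16.0/10) = 39.81
  Stage 2: F_2 = 10^(2.94/10) = 1.968, G_2 = 10^(−2.94/10) = 0.5082
  Stage 3: F_3 = 10^(5.20/10) = 3.311, G_3 = 10^(17.7/10) = 58.88
Friis cascade:
  F = 1.510 + (1.968 − 1)/39.81 + (3.311 − 1)/20.23 = 1.649
NF = 10 log₁₀(1.649) = 2.17 dB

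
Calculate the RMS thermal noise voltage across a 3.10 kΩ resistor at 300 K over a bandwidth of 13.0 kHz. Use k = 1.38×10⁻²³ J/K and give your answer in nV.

817 nV

V_n = √(4kTRB)
4kTRB = 4 × 1.38×10⁻²³ × 300 × 3.10×10³ × 1.30×10⁴ = 6.67×10⁻¹³ V²
V_n = √(6.67×10⁻¹³) = 8.17×10⁻⁷ V = 817 nV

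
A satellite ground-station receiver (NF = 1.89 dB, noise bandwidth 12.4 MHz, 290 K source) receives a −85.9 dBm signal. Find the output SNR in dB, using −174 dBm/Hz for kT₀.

Noise floor: N = −174 + 10 log₁₀(B) + NF
10 log₁₀(1.24×10⁷) = 70.93 dB
N = −174 + 70.93 + 1.89 = −101.18 dBm
SNR = P_sig − N = −85.9 − (−101.18) = 15.28 dB → 15.3 dB

15.3 dB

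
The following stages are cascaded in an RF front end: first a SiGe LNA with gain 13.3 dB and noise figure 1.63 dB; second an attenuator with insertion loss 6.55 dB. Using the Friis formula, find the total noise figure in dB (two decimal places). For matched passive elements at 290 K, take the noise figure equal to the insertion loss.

Convert to linear (a loss of L dB is a gain of −L dB): F_i = 10^(NF_i/10), G_i = 10^(G_i,dB/10)
  Stage 1: F_1 = 10^(1.63/10) = 1.455, G_1 = 10^(13.3/10) = 21.38
  Stage 2: F_2 = 10^(6.55/10) = 4.519, G_2 = 10^(−6.55/10) = 0.2213
Friis cascade:
  F = 1.455 + (4.519 − 1)/21.38 = 1.620
NF = 10 log₁₀(1.620) = 2.10 dB

2.10 dB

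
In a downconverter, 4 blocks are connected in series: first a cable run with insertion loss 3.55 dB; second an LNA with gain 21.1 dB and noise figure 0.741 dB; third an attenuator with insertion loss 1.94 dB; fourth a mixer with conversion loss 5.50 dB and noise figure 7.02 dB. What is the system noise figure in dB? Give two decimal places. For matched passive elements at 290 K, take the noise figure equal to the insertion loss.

4.48 dB

Convert to linear (a loss of L dB is a gain of −L dB): F_i = 10^(NF_i/10), G_i = 10^(G_i,dB/10)
  Stage 1: F_1 = 10^(3.55/10) = 2.265, G_1 = 10^(−3.55/10) = 0.4416
  Stage 2: F_2 = 10^(0.741/10) = 1.186, G_2 = 10^(21.1/10) = 128.8
  Stage 3: F_3 = 10^(1.94/10) = 1.563, G_3 = 10^(−1.94/10) = 0.6397
  Stage 4: F_4 = 10^(7.02/10) = 5.035, G_4 = 10^(−5.50/10) = 0.2818
Friis cascade:
  F = 2.265 + (1.186 − 1)/0.4416 + (1.563 − 1)/56.89 + (5.035 − 1)/36.39 = 2.807
NF = 10 log₁₀(2.807) = 4.48 dB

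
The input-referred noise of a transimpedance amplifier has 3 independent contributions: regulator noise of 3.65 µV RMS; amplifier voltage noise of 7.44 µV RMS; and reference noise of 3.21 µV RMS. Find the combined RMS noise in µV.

8.89 µV

Uncorrelated sources add in power (mean-square): V_tot = √(ΣV_i²)
V_tot = √[(3.65×10⁻⁶)² + (7.44×10⁻⁶)² + (3.21×10⁻⁶)²] = 8.89×10⁻⁶ V = 8.89 µV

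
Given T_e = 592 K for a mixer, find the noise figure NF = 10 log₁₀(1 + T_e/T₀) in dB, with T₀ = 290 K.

4.83 dB

F = 1 + T_e/T₀ = 1 + 592/290 = 3.04138
NF = 10 log₁₀(3.04138) = 4.83 dB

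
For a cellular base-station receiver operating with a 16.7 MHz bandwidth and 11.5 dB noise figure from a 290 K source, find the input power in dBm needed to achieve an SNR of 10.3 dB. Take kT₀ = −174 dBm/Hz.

−80.0 dBm

Sensitivity = −174 + 10 log₁₀(B) + NF + SNR_min
= −174 + 72.23 + 11.5 + 10.3
= −79.97 dBm → −80.0 dBm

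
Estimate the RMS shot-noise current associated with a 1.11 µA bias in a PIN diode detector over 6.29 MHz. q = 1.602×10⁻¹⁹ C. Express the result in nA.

I_n = √(2qI·B)
2qI·B = 2 × 1.602×10⁻¹⁹ × 1.11×10⁻⁶ × 6.29×10⁶ = 2.24×10⁻¹⁸ A²
I_n = √(2.24×10⁻¹⁸) = 1.50×10⁻⁹ A = 1.50 nA

1.50 nA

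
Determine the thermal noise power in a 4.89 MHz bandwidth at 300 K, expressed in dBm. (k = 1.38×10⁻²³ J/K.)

−106.9 dBm

P_n = kTB = 1.38×10⁻²³ × 300 × 4.89×10⁶ = 2.02×10⁻¹⁴ W
In dBm: 10 log₁₀(2.02×10⁻¹⁴ / 10⁻³) = −106.9 dBm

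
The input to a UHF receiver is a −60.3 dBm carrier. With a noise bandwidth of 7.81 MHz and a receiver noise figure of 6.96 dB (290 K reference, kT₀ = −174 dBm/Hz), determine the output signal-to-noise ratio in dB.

Noise floor: N = −174 + 10 log₁₀(B) + NF
10 log₁₀(7.81×10⁶) = 68.93 dB
N = −174 + 68.93 + 6.96 = −98.11 dBm
SNR = P_sig − N = −60.3 − (−98.11) = 37.81 dB → 37.8 dB

37.8 dB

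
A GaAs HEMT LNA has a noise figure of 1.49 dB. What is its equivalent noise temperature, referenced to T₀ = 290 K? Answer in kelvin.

119 K

F = 10^(1.49/10) = 1.40929
T_e = (F − 1)·T₀ = (1.40929 − 1) × 290 = 119 K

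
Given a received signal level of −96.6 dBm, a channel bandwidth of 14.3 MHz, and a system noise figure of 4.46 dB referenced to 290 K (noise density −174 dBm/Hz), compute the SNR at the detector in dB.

Noise floor: N = −174 + 10 log₁₀(B) + NF
10 log₁₀(1.43×10⁷) = 71.55 dB
N = −174 + 71.55 + 4.46 = −97.99 dBm
SNR = P_sig − N = −96.6 − (−97.99) = 1.39 dB → 1.4 dB

1.4 dB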